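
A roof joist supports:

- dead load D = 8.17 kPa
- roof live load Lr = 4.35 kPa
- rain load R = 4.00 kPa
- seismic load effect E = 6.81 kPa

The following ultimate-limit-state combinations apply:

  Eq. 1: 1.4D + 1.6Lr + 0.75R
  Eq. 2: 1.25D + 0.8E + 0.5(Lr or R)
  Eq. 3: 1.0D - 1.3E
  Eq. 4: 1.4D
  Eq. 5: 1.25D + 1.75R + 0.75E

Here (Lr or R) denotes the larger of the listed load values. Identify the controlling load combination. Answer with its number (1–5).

(Lr or R) → Lr = 4.35 kPa.
Eq. 1: 1.4(8.17) + 1.6(4.35) + 0.75(4.00) = 21.40
Eq. 2: 1.25(8.17) + 0.8(6.81) + 0.5(4.35) = 17.84
Eq. 3: 1.0(8.17) - 1.3(6.81) = -0.68
Eq. 4: 1.4(8.17) = 11.44
Eq. 5: 1.25(8.17) + 1.75(4.00) + 0.75(6.81) = 22.32
The largest value is 22.32 kPa from combination 5.

Combination 5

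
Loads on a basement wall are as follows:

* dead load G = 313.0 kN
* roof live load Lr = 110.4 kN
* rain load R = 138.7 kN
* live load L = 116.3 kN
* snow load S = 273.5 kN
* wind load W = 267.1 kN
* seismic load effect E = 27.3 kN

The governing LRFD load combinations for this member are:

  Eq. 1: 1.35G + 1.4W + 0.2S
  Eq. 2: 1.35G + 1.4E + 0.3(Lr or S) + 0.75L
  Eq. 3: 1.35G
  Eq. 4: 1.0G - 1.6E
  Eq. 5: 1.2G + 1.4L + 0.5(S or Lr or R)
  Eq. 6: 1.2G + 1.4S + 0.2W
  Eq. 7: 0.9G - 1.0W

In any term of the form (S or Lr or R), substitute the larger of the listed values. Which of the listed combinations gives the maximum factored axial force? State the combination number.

Combination 1

(Lr or S) → S = 273.5 kN; (S or Lr or R) → S = 273.5 kN.
Eq. 1: 1.35(313.0) + 1.4(267.1) + 0.2(273.5) = 851.19
Eq. 2: 1.35(313.0) + 1.4(27.3) + 0.3(273.5) + 0.75(116.3) = 630.05
Eq. 3: 1.35(313.0) = 422.55
Eq. 4: 1.0(313.0) - 1.6(27.3) = 269.32
Eq. 5: 1.2(313.0) + 1.4(116.3) + 0.5(273.5) = 675.17
Eq. 6: 1.2(313.0) + 1.4(273.5) + 0.2(267.1) = 811.92
Eq. 7: 0.9(313.0) - 1.0(267.1) = 14.60
The largest value is 851.19 kN from combination 1.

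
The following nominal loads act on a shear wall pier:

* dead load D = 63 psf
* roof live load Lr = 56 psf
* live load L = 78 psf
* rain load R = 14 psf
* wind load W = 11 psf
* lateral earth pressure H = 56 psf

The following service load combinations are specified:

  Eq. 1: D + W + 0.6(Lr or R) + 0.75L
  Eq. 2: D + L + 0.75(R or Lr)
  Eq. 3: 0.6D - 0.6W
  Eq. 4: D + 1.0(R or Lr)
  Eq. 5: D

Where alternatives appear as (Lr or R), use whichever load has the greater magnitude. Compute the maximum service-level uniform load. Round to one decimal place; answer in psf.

(Lr or R) → Lr = 56 psf; (R or Lr) → Lr = 56 psf.
Eq. 1: 1.0(63) + 1.0(11) + 0.6(56) + 0.75(78) = 166.1
Eq. 2: 1.0(63) + 1.0(78) + 0.75(56) = 183.0
Eq. 3: 0.6(63) - 0.6(11) = 31.2
Eq. 4: 1.0(63) + 1.0(56) = 119.0
Eq. 5: 1.0(63) = 63.0
Combination 2 governs: q = 183.0 psf.

183.0 psf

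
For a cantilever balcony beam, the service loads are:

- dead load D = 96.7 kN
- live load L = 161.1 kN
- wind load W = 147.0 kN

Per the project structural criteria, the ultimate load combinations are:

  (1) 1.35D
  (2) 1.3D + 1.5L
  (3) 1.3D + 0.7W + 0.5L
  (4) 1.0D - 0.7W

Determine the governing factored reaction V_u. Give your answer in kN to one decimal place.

367.4 kN

(1) 1.35(96.7) = 130.5
(2) 1.3(96.7) + 1.5(161.1) = 125.7 + 241.7 = 367.4
(3) 1.3(96.7) + 0.7(147.0) + 0.5(161.1) = 125.7 + 102.9 + 80.6 = 309.2
(4) 1.0(96.7) - 0.7(147.0) = 96.7 - 102.9 = -6.2
The controlling combination is 2, giving 367.4 kN.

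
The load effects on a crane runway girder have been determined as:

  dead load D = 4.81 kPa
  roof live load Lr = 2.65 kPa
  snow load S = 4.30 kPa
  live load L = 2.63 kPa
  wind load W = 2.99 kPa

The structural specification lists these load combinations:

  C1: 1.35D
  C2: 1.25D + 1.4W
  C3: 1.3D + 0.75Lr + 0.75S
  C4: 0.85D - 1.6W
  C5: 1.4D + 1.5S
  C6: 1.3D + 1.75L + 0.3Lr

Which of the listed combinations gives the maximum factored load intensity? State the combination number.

C1: 1.35(4.81) = 6.49
C2: 1.25(4.81) + 1.4(2.99) = 6.01 + 4.19 = 10.20
C3: 1.3(4.81) + 0.75(2.65) + 0.75(4.30) = 6.25 + 1.99 + 3.23 = 11.47
C4: 0.85(4.81) - 1.6(2.99) = -0.70
C5: 1.4(4.81) + 1.5(4.30) = 6.73 + 6.45 = 13.18
C6: 1.3(4.81) + 1.75(2.63) + 0.3(2.65) = 6.25 + 4.60 + 0.80 = 11.65
The largest value is 13.18 kPa from combination 5.

Combination 5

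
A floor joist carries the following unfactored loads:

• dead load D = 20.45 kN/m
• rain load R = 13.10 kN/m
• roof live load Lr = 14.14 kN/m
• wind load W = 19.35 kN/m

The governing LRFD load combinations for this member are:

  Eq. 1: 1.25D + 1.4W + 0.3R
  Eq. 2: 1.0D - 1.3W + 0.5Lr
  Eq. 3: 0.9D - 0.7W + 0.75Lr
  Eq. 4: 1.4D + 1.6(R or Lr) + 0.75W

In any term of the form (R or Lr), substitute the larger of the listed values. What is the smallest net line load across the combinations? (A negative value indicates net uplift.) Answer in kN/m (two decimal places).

2.37 kN/m

(R or Lr) → Lr = 14.14 kN/m.
Eq. 1: 1.25(20.45) + 1.4(19.35) + 0.3(13.10) = 25.56 + 27.09 + 3.93 = 56.58
Eq. 2: 1.0(20.45) - 1.3(19.35) + 0.5(14.14) = 2.37
Eq. 3: 0.9(20.45) - 0.7(19.35) + 0.75(14.14) = 18.41 - 13.55 + 10.61 = 15.47
Eq. 4: 1.4(20.45) + 1.6(14.14) + 0.75(19.35) = 65.77
Combination 2 gives the minimum: 2.37 kN/m.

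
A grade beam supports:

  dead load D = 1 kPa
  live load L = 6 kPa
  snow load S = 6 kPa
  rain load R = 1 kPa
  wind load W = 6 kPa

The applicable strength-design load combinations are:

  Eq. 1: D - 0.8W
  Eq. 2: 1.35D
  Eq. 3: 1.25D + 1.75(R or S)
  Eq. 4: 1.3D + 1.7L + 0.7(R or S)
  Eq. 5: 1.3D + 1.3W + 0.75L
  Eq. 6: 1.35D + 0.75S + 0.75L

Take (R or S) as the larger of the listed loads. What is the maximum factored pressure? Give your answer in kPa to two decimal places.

15.70 kPa

(R or S) → S = 6 kPa.
Eq. 1: 1.0(1) - 0.8(6) = -3.80
Eq. 2: 1.35(1) = 1.35
Eq. 3: 1.25(1) + 1.75(6) = 11.75
Eq. 4: 1.3(1) + 1.7(6) + 0.7(6) = 15.70
Eq. 5: 1.3(1) + 1.3(6) + 0.75(6) = 13.60
Eq. 6: 1.35(1) + 0.75(6) + 0.75(6) = 10.35
Combination 4 governs: p_u = 15.70 kPa.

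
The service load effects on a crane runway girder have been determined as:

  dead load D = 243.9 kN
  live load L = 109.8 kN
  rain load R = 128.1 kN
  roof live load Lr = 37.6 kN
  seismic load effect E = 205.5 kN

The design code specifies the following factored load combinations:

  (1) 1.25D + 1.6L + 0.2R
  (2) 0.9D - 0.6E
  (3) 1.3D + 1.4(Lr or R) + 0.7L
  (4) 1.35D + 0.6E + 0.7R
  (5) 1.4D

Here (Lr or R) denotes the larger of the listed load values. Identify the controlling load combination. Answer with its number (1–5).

Combination 3

(Lr or R) → R = 128.1 kN.
(1) 1.25(243.9) + 1.6(109.8) + 0.2(128.1) = 506.2
(2) 0.9(243.9) - 0.6(205.5) = 96.2
(3) 1.3(243.9) + 1.4(128.1) + 0.7(109.8) = 573.3
(4) 1.35(243.9) + 0.6(205.5) + 0.7(128.1) = 542.2
(5) 1.4(243.9) = 341.5
The largest value is 573.3 kN from combination 3.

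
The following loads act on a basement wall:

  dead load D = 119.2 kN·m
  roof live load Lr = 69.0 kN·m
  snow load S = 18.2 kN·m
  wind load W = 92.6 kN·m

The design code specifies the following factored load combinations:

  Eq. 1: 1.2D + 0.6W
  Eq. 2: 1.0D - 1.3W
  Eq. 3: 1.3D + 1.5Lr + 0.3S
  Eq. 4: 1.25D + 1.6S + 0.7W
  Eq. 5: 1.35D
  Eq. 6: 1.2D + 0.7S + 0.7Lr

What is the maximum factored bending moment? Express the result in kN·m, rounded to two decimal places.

Eq. 1: 1.2(119.2) + 0.6(92.6) = 198.60
Eq. 2: 1.0(119.2) - 1.3(92.6) = -1.18
Eq. 3: 1.3(119.2) + 1.5(69.0) + 0.3(18.2) = 263.92
Eq. 4: 1.25(119.2) + 1.6(18.2) + 0.7(92.6) = 242.94
Eq. 5: 1.35(119.2) = 160.92
Eq. 6: 1.2(119.2) + 0.7(18.2) + 0.7(69.0) = 204.08
The controlling combination is 3, giving 263.92 kN·m.

263.92 kN·m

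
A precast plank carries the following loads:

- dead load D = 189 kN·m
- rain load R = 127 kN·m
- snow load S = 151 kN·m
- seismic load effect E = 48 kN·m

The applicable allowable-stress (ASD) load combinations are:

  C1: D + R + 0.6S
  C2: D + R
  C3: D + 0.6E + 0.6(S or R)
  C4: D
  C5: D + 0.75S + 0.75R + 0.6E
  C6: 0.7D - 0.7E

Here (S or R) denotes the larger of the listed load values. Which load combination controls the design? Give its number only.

(S or R) → S = 151 kN·m.
C1: 1.0(189) + 1.0(127) + 0.6(151) = 189.0 + 127.0 + 90.6 = 406.6
C2: 1.0(189) + 1.0(127) = 189.0 + 127.0 = 316.0
C3: 1.0(189) + 0.6(48) + 0.6(151) = 189.0 + 28.8 + 90.6 = 308.4
C4: 1.0(189) = 189.0
C5: 1.0(189) + 0.75(151) + 0.75(127) + 0.6(48) = 426.3
C6: 0.7(189) - 0.7(48) = 132.3 - 33.6 = 98.7
The largest value is 426.3 kN·m from combination 5.

Combination 5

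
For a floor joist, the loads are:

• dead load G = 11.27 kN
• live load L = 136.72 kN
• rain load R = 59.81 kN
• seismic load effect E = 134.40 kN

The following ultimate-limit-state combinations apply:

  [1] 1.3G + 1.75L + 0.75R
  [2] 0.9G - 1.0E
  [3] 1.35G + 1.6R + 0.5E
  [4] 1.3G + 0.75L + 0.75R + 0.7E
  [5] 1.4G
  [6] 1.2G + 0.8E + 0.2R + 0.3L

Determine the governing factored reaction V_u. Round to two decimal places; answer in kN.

298.77 kN

[1] 1.3(11.27) + 1.75(136.72) + 0.75(59.81) = 14.65 + 239.26 + 44.86 = 298.77
[2] 0.9(11.27) - 1.0(134.40) = 10.14 - 134.40 = -124.26
[3] 1.35(11.27) + 1.6(59.81) + 0.5(134.40) = 15.21 + 95.70 + 67.20 = 178.11
[4] 1.3(11.27) + 0.75(136.72) + 0.75(59.81) + 0.7(134.40) = 14.65 + 102.54 + 44.86 + 94.08 = 256.13
[5] 1.4(11.27) = 15.78
[6] 1.2(11.27) + 0.8(134.40) + 0.2(59.81) + 0.3(136.72) = 13.52 + 107.52 + 11.96 + 41.02 = 174.02
Combination 1 governs: V_u = 298.77 kN.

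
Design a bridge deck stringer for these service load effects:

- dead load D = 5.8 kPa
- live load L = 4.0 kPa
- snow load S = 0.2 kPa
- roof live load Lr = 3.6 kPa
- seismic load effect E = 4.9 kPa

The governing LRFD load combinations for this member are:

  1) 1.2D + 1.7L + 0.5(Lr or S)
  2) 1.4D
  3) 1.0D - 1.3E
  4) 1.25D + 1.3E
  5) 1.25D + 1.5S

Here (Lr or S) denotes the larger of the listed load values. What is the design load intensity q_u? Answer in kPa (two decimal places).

(Lr or S) → Lr = 3.6 kPa.
1) 1.2(5.8) + 1.7(4.0) + 0.5(3.6) = 6.96 + 6.80 + 1.80 = 15.56
2) 1.4(5.8) = 8.12
3) 1.0(5.8) - 1.3(4.9) = 5.80 - 6.37 = -0.57
4) 1.25(5.8) + 1.3(4.9) = 7.25 + 6.37 = 13.62
5) 1.25(5.8) + 1.5(0.2) = 7.25 + 0.30 = 7.55
The controlling combination is 1, giving 15.56 kPa.

15.56 kPa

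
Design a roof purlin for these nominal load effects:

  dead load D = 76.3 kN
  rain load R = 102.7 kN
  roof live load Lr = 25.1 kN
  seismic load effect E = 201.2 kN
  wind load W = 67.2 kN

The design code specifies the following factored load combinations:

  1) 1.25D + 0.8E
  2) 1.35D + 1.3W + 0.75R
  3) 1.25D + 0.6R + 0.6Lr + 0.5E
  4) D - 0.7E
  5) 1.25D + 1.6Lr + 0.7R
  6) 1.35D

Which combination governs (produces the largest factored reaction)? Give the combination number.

1) 1.25(76.3) + 0.8(201.2) = 95.38 + 160.96 = 256.34
2) 1.35(76.3) + 1.3(67.2) + 0.75(102.7) = 267.39
3) 1.25(76.3) + 0.6(102.7) + 0.6(25.1) + 0.5(201.2) = 95.38 + 61.62 + 15.06 + 100.60 = 272.66
4) 1.0(76.3) - 0.7(201.2) = 76.30 - 140.84 = -64.54
5) 1.25(76.3) + 1.6(25.1) + 0.7(102.7) = 95.38 + 40.16 + 71.89 = 207.43
6) 1.35(76.3) = 103.01
The largest value is 272.66 kN from combination 3.

Combination 3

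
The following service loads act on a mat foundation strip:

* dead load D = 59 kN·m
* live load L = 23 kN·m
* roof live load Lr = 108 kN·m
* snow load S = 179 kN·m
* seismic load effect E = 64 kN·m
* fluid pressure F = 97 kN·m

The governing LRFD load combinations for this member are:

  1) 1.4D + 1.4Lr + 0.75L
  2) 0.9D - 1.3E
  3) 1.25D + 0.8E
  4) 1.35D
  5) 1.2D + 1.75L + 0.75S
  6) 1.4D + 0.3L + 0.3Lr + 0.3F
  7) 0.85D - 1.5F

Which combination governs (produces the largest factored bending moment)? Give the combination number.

Combination 1

1) 1.4(59) + 1.4(108) + 0.75(23) = 82.60 + 151.20 + 17.25 = 251.05
2) 0.9(59) - 1.3(64) = 53.10 - 83.20 = -30.10
3) 1.25(59) + 0.8(64) = 73.75 + 51.20 = 124.95
4) 1.35(59) = 79.65
5) 1.2(59) + 1.75(23) + 0.75(179) = 70.80 + 40.25 + 134.25 = 245.30
6) 1.4(59) + 0.3(23) + 0.3(108) + 0.3(97) = 82.60 + 6.90 + 32.40 + 29.10 = 151.00
7) 0.85(59) - 1.5(97) = 50.15 - 145.50 = -95.35
The largest value is 251.05 kN·m from combination 1.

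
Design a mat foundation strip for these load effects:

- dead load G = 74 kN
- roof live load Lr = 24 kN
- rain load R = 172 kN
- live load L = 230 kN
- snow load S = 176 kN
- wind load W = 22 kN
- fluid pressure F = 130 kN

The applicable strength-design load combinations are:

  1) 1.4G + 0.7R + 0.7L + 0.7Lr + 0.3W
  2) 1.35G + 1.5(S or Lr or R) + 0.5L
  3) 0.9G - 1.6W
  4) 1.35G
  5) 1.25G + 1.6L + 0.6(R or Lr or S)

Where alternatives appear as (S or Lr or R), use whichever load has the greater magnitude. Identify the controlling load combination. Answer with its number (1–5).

(S or Lr or R) → S = 176 kN; (R or Lr or S) → S = 176 kN.
1) 1.4(74) + 0.7(172) + 0.7(230) + 0.7(24) + 0.3(22) = 103.6 + 120.4 + 161.0 + 16.8 + 6.6 = 408.4
2) 1.35(74) + 1.5(176) + 0.5(230) = 99.9 + 264.0 + 115.0 = 478.9
3) 0.9(74) - 1.6(22) = 66.6 - 35.2 = 31.4
4) 1.35(74) = 99.9
5) 1.25(74) + 1.6(230) + 0.6(176) = 92.5 + 368.0 + 105.6 = 566.1
The largest value is 566.1 kN from combination 5.

Combination 5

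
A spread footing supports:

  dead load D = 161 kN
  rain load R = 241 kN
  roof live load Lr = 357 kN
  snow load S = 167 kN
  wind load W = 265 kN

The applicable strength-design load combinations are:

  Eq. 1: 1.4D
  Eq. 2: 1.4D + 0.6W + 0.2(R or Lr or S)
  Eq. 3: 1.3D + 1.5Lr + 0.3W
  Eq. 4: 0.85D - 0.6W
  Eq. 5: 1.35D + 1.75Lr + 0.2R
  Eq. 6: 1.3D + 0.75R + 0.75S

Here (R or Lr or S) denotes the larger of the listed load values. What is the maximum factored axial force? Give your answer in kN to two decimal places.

890.30 kN

(R or Lr or S) → Lr = 357 kN.
Eq. 1: 1.4(161) = 225.40
Eq. 2: 1.4(161) + 0.6(265) + 0.2(357) = 225.40 + 159.00 + 71.40 = 455.80
Eq. 3: 1.3(161) + 1.5(357) + 0.3(265) = 209.30 + 535.50 + 79.50 = 824.30
Eq. 4: 0.85(161) - 0.6(265) = 136.85 - 159.00 = -22.15
Eq. 5: 1.35(161) + 1.75(357) + 0.2(241) = 217.35 + 624.75 + 48.20 = 890.30
Eq. 6: 1.3(161) + 0.75(241) + 0.75(167) = 209.30 + 180.75 + 125.25 = 515.30
Combination 5 governs: N_u = 890.30 kN.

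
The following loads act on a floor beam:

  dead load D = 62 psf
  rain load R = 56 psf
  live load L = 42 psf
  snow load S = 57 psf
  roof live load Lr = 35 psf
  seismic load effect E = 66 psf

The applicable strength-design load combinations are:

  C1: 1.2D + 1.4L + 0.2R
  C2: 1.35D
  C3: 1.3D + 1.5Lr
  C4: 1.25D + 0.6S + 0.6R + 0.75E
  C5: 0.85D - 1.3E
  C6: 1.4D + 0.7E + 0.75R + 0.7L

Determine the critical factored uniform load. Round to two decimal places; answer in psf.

204.40 psf

C1: 1.2(62) + 1.4(42) + 0.2(56) = 144.40
C2: 1.35(62) = 83.70
C3: 1.3(62) + 1.5(35) = 133.10
C4: 1.25(62) + 0.6(57) + 0.6(56) + 0.75(66) = 194.80
C5: 0.85(62) - 1.3(66) = -33.10
C6: 1.4(62) + 0.7(66) + 0.75(56) + 0.7(42) = 204.40
Maximum is from combination 6.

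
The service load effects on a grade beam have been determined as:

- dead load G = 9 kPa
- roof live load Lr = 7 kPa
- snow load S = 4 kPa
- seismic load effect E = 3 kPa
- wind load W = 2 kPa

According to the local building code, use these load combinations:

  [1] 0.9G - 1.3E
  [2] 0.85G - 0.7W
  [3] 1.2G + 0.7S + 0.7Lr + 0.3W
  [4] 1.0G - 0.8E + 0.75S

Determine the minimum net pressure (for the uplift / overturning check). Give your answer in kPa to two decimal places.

4.20 kPa

[1] 0.9(9) - 1.3(3) = 8.10 - 3.90 = 4.20
[2] 0.85(9) - 0.7(2) = 7.65 - 1.40 = 6.25
[3] 1.2(9) + 0.7(4) + 0.7(7) + 0.3(2) = 10.80 + 2.80 + 4.90 + 0.60 = 19.10
[4] 1.0(9) - 0.8(3) + 0.75(4) = 9.00 - 2.40 + 3.00 = 9.60
Combination 1 gives the minimum: 4.20 kPa.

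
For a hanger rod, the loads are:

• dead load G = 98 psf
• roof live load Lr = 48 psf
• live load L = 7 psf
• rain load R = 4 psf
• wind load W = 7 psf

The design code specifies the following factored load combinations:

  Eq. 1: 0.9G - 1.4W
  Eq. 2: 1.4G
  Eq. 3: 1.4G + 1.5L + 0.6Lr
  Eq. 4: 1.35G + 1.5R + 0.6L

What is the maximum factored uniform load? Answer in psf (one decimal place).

176.5 psf

Eq. 1: 0.9(98) - 1.4(7) = 78.4
Eq. 2: 1.4(98) = 137.2
Eq. 3: 1.4(98) + 1.5(7) + 0.6(48) = 176.5
Eq. 4: 1.35(98) + 1.5(4) + 0.6(7) = 142.5
The controlling combination is 3, giving 176.5 psf.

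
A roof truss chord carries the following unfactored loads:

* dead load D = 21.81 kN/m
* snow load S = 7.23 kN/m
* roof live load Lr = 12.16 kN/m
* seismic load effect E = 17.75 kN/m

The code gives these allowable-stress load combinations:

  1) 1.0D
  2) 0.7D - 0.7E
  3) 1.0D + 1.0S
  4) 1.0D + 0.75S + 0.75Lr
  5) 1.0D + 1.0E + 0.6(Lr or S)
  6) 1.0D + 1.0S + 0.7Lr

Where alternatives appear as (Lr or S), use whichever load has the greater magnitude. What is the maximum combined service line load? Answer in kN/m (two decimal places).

46.86 kN/m

(Lr or S) → Lr = 12.16 kN/m.
1) 1.0(21.81) = 21.81
2) 0.7(21.81) - 0.7(17.75) = 2.84
3) 1.0(21.81) + 1.0(7.23) = 29.04
4) 1.0(21.81) + 0.75(7.23) + 0.75(12.16) = 36.35
5) 1.0(21.81) + 1.0(17.75) + 0.6(12.16) = 46.86
6) 1.0(21.81) + 1.0(7.23) + 0.7(12.16) = 37.55
Maximum is from combination 5.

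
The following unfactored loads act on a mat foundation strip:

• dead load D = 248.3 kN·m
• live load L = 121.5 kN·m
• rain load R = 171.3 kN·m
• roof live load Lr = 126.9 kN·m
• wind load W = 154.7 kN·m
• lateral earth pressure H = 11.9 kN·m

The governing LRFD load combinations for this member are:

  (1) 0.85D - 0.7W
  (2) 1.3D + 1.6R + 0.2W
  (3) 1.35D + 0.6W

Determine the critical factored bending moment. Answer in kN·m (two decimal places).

627.81 kN·m

(1) 0.85(248.3) - 0.7(154.7) = 211.06 - 108.29 = 102.77
(2) 1.3(248.3) + 1.6(171.3) + 0.2(154.7) = 322.79 + 274.08 + 30.94 = 627.81
(3) 1.35(248.3) + 0.6(154.7) = 335.21 + 92.82 = 428.03
Combination 2 governs: M_u = 627.81 kN·m.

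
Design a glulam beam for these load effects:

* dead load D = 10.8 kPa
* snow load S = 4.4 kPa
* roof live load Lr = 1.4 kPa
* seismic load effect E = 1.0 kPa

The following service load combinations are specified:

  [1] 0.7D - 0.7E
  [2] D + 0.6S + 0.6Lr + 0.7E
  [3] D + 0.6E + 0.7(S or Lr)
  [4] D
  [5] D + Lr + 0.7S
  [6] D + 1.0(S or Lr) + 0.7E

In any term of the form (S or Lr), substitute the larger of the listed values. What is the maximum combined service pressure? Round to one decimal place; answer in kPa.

(S or Lr) → S = 4.4 kPa.
[1] 0.7(10.8) - 0.7(1.0) = 7.6 - 0.7 = 6.9
[2] 1.0(10.8) + 0.6(4.4) + 0.6(1.4) + 0.7(1.0) = 15.0
[3] 1.0(10.8) + 0.6(1.0) + 0.7(4.4) = 10.8 + 0.6 + 3.1 = 14.5
[4] 1.0(10.8) = 10.8
[5] 1.0(10.8) + 1.0(1.4) + 0.7(4.4) = 10.8 + 1.4 + 3.1 = 15.3
[6] 1.0(10.8) + 1.0(4.4) + 0.7(1.0) = 10.8 + 4.4 + 0.7 = 15.9
The controlling combination is 6, giving 15.9 kPa.

15.9 kPa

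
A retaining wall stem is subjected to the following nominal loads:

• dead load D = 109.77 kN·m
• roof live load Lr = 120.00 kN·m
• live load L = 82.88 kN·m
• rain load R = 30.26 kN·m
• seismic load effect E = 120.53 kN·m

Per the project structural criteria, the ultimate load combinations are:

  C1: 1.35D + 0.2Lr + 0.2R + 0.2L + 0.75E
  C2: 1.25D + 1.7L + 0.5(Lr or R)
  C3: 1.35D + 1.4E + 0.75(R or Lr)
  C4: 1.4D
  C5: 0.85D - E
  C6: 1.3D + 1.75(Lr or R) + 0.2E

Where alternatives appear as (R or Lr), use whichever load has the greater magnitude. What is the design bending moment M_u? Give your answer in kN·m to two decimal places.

(Lr or R) → Lr = 120.00 kN·m; (R or Lr) → Lr = 120.00 kN·m.
C1: 1.35(109.77) + 0.2(120.00) + 0.2(30.26) + 0.2(82.88) + 0.75(120.53) = 148.19 + 24.00 + 6.05 + 16.58 + 90.40 = 285.22
C2: 1.25(109.77) + 1.7(82.88) + 0.5(120.00) = 137.21 + 140.90 + 60.00 = 338.11
C3: 1.35(109.77) + 1.4(120.53) + 0.75(120.00) = 148.19 + 168.74 + 90.00 = 406.93
C4: 1.4(109.77) = 153.68
C5: 0.85(109.77) - 1.0(120.53) = 93.30 - 120.53 = -27.23
C6: 1.3(109.77) + 1.75(120.00) + 0.2(120.53) = 142.70 + 210.00 + 24.11 = 376.81
Maximum is from combination 3.

406.93 kN·m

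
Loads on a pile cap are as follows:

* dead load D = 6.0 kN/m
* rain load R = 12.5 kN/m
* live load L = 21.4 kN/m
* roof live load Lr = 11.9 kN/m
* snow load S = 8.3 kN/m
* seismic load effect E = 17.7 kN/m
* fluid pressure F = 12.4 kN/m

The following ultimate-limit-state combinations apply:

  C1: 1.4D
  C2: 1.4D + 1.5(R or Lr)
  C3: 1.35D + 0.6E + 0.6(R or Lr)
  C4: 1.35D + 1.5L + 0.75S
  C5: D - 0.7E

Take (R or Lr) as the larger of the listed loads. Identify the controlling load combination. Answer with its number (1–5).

(R or Lr) → R = 12.5 kN/m.
C1: 1.4(6.0) = 8.4
C2: 1.4(6.0) + 1.5(12.5) = 27.2
C3: 1.35(6.0) + 0.6(17.7) + 0.6(12.5) = 26.2
C4: 1.35(6.0) + 1.5(21.4) + 0.75(8.3) = 46.4
C5: 1.0(6.0) - 0.7(17.7) = -6.4
The largest value is 46.4 kN/m from combination 4.

Combination 4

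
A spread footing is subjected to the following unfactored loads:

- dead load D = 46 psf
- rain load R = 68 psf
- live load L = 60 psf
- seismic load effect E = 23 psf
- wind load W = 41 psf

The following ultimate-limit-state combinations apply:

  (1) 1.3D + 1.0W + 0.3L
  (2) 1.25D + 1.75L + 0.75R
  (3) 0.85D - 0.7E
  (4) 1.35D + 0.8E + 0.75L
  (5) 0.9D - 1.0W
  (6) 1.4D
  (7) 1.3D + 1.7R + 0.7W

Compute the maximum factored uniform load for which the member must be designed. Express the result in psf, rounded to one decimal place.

213.5 psf

(1) 1.3(46) + 1.0(41) + 0.3(60) = 118.8
(2) 1.25(46) + 1.75(60) + 0.75(68) = 213.5
(3) 0.85(46) - 0.7(23) = 23.0
(4) 1.35(46) + 0.8(23) + 0.75(60) = 125.5
(5) 0.9(46) - 1.0(41) = 0.4
(6) 1.4(46) = 64.4
(7) 1.3(46) + 1.7(68) + 0.7(41) = 204.1
The controlling combination is 2, giving 213.5 psf.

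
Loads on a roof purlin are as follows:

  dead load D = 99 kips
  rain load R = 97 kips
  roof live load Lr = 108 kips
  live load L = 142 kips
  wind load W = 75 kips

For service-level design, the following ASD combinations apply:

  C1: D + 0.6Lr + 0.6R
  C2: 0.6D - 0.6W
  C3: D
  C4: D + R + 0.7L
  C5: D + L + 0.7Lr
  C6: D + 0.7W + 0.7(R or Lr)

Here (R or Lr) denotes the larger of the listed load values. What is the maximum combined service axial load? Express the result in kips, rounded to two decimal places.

316.60 kips

(R or Lr) → Lr = 108 kips.
C1: 1.0(99) + 0.6(108) + 0.6(97) = 99.00 + 64.80 + 58.20 = 222.00
C2: 0.6(99) - 0.6(75) = 59.40 - 45.00 = 14.40
C3: 1.0(99) = 99.00
C4: 1.0(99) + 1.0(97) + 0.7(142) = 99.00 + 97.00 + 99.40 = 295.40
C5: 1.0(99) + 1.0(142) + 0.7(108) = 99.00 + 142.00 + 75.60 = 316.60
C6: 1.0(99) + 0.7(75) + 0.7(108) = 99.00 + 52.50 + 75.60 = 227.10
Combination 5 governs: P = 316.60 kips.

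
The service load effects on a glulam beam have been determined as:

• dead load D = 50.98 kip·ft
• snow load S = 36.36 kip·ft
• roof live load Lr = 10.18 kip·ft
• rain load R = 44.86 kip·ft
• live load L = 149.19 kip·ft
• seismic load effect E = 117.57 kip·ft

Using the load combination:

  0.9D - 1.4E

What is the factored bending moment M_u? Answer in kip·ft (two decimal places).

-118.72 kip·ft

0.9(50.98) - 1.4(117.57) = 45.88 - 164.60 = -118.72
M_u = -118.72 kip·ft.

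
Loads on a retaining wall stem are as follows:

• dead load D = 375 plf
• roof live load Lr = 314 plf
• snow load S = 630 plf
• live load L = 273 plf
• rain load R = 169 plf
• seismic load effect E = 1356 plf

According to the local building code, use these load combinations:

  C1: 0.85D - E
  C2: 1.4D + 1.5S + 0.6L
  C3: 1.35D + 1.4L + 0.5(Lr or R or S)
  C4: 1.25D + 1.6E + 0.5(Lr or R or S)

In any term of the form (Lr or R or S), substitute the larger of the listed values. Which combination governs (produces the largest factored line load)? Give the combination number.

Combination 4

(Lr or R or S) → S = 630 plf.
C1: 0.85(375) - 1.0(1356) = -1037.3
C2: 1.4(375) + 1.5(630) + 0.6(273) = 525.0 + 945.0 + 163.8 = 1633.8
C3: 1.35(375) + 1.4(273) + 0.5(630) = 506.3 + 382.2 + 315.0 = 1203.5
C4: 1.25(375) + 1.6(1356) + 0.5(630) = 468.8 + 2169.6 + 315.0 = 2953.4
The largest value is 2953.4 plf from combination 4.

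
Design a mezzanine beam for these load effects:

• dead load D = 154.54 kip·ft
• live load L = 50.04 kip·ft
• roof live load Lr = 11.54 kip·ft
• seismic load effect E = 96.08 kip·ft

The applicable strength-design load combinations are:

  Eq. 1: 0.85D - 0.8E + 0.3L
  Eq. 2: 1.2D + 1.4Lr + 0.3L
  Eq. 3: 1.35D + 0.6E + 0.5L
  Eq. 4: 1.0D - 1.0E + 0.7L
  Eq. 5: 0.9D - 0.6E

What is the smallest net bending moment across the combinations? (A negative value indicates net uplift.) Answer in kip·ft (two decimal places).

69.51 kip·ft

Eq. 1: 0.85(154.54) - 0.8(96.08) + 0.3(50.04) = 131.36 - 76.86 + 15.01 = 69.51
Eq. 2: 1.2(154.54) + 1.4(11.54) + 0.3(50.04) = 185.45 + 16.16 + 15.01 = 216.62
Eq. 3: 1.35(154.54) + 0.6(96.08) + 0.5(50.04) = 208.63 + 57.65 + 25.02 = 291.30
Eq. 4: 1.0(154.54) - 1.0(96.08) + 0.7(50.04) = 154.54 - 96.08 + 35.03 = 93.49
Eq. 5: 0.9(154.54) - 0.6(96.08) = 139.09 - 57.65 = 81.44
Combination 1 gives the minimum: 69.51 kip·ft.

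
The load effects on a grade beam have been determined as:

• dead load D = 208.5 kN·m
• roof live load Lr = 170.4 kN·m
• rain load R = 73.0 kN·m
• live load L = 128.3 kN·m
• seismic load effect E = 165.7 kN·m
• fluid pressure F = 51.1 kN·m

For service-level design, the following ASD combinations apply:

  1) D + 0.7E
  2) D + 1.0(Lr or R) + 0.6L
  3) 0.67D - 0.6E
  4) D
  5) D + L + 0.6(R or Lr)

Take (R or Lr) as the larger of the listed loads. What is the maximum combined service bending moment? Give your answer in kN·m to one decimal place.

455.9 kN·m

(Lr or R) → Lr = 170.4 kN·m; (R or Lr) → Lr = 170.4 kN·m.
1) 1.0(208.5) + 0.7(165.7) = 208.5 + 116.0 = 324.5
2) 1.0(208.5) + 1.0(170.4) + 0.6(128.3) = 208.5 + 170.4 + 77.0 = 455.9
3) 0.67(208.5) - 0.6(165.7) = 139.7 - 99.4 = 40.3
4) 1.0(208.5) = 208.5
5) 1.0(208.5) + 1.0(128.3) + 0.6(170.4) = 208.5 + 128.3 + 102.2 = 439.0
Combination 2 governs: M = 455.9 kN·m.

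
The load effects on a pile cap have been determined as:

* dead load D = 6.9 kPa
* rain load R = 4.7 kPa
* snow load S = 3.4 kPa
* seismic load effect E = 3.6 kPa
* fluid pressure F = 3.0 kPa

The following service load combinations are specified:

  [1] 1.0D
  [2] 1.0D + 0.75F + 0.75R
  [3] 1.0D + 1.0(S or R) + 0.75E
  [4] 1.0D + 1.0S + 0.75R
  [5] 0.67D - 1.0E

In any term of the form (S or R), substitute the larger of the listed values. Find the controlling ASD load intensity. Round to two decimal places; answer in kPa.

(S or R) → R = 4.7 kPa.
[1] 1.0(6.9) = 6.90
[2] 1.0(6.9) + 0.75(3.0) + 0.75(4.7) = 12.68
[3] 1.0(6.9) + 1.0(4.7) + 0.75(3.6) = 14.30
[4] 1.0(6.9) + 1.0(3.4) + 0.75(4.7) = 13.83
[5] 0.67(6.9) - 1.0(3.6) = 1.02
The controlling combination is 3, giving 14.30 kPa.

14.30 kPa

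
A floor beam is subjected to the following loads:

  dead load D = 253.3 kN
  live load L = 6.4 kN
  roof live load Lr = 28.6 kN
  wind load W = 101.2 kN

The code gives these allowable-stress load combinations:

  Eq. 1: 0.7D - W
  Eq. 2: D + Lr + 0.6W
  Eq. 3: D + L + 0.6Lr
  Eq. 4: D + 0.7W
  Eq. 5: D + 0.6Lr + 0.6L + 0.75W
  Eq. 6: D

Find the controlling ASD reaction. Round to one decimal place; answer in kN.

350.2 kN

Eq. 1: 0.7(253.3) - 1.0(101.2) = 76.1
Eq. 2: 1.0(253.3) + 1.0(28.6) + 0.6(101.2) = 342.6
Eq. 3: 1.0(253.3) + 1.0(6.4) + 0.6(28.6) = 276.9
Eq. 4: 1.0(253.3) + 0.7(101.2) = 324.1
Eq. 5: 1.0(253.3) + 0.6(28.6) + 0.6(6.4) + 0.75(101.2) = 350.2
Eq. 6: 1.0(253.3) = 253.3
The controlling combination is 5, giving 350.2 kN.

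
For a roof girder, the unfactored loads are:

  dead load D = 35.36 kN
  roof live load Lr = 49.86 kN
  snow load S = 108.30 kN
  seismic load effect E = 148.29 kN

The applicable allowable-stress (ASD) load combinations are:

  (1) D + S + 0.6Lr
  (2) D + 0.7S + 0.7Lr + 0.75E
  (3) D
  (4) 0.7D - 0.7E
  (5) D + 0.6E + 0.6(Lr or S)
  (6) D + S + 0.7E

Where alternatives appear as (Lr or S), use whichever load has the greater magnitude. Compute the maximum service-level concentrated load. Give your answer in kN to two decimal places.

(Lr or S) → S = 108.30 kN.
(1) 1.0(35.36) + 1.0(108.30) + 0.6(49.86) = 35.36 + 108.30 + 29.92 = 173.58
(2) 1.0(35.36) + 0.7(108.30) + 0.7(49.86) + 0.75(148.29) = 35.36 + 75.81 + 34.90 + 111.22 = 257.29
(3) 1.0(35.36) = 35.36
(4) 0.7(35.36) - 0.7(148.29) = 24.75 - 103.80 = -79.05
(5) 1.0(35.36) + 0.6(148.29) + 0.6(108.30) = 35.36 + 88.97 + 64.98 = 189.31
(6) 1.0(35.36) + 1.0(108.30) + 0.7(148.29) = 35.36 + 108.30 + 103.80 = 247.46
The controlling combination is 2, giving 257.29 kN.

257.29 kN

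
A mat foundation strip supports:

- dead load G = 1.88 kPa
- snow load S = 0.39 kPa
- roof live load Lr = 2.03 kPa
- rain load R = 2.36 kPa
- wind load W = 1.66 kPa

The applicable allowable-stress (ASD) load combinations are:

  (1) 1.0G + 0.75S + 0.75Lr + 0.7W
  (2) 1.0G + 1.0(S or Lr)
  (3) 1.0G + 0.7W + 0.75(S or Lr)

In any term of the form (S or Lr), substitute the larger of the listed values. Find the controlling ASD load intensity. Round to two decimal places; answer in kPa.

4.86 kPa

(S or Lr) → Lr = 2.03 kPa.
(1) 1.0(1.88) + 0.75(0.39) + 0.75(2.03) + 0.7(1.66) = 4.86
(2) 1.0(1.88) + 1.0(2.03) = 3.91
(3) 1.0(1.88) + 0.7(1.66) + 0.75(2.03) = 4.56
The controlling combination is 1, giving 4.86 kPa.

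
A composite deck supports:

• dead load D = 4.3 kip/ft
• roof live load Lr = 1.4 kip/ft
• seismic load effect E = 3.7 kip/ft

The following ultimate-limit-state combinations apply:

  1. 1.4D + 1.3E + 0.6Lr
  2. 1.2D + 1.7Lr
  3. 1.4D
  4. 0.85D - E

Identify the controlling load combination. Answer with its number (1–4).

Combination 1

1. 1.4(4.3) + 1.3(3.7) + 0.6(1.4) = 11.67
2. 1.2(4.3) + 1.7(1.4) = 7.54
3. 1.4(4.3) = 6.02
4. 0.85(4.3) - 1.0(3.7) = -0.05
The largest value is 11.67 kip/ft from combination 1.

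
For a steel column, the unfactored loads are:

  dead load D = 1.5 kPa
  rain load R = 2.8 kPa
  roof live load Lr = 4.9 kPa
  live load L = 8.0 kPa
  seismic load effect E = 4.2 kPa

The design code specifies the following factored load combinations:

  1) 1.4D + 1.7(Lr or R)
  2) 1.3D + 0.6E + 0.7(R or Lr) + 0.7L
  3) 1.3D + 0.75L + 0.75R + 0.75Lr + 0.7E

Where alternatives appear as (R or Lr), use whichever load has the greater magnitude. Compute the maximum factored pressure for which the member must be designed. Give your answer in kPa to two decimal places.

16.67 kPa

(Lr or R) → Lr = 4.9 kPa; (R or Lr) → Lr = 4.9 kPa.
1) 1.4(1.5) + 1.7(4.9) = 10.43
2) 1.3(1.5) + 0.6(4.2) + 0.7(4.9) + 0.7(8.0) = 13.50
3) 1.3(1.5) + 0.75(8.0) + 0.75(2.8) + 0.75(4.9) + 0.7(4.2) = 16.67
Combination 3 governs: p_u = 16.67 kPa.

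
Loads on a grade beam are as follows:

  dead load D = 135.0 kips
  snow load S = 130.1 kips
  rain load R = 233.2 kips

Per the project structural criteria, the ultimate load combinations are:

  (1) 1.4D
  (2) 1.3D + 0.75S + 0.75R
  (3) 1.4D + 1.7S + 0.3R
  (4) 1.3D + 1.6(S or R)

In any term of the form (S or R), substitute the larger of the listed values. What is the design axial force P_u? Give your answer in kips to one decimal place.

(S or R) → R = 233.2 kips.
(1) 1.4(135.0) = 189.0
(2) 1.3(135.0) + 0.75(130.1) + 0.75(233.2) = 448.0
(3) 1.4(135.0) + 1.7(130.1) + 0.3(233.2) = 480.1
(4) 1.3(135.0) + 1.6(233.2) = 548.6
The controlling combination is 4, giving 548.6 kips.

548.6 kips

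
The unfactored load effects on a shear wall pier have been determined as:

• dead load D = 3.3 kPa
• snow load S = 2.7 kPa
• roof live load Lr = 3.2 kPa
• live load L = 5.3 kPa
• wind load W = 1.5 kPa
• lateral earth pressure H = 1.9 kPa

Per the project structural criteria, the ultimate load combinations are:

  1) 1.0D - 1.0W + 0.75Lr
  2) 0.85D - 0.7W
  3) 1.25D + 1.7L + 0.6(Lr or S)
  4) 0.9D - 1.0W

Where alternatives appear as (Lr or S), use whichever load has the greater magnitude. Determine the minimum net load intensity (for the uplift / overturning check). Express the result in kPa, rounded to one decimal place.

1.5 kPa

(Lr or S) → Lr = 3.2 kPa.
1) 1.0(3.3) - 1.0(1.5) + 0.75(3.2) = 3.3 - 1.5 + 2.4 = 4.2
2) 0.85(3.3) - 0.7(1.5) = 1.8
3) 1.25(3.3) + 1.7(5.3) + 0.6(3.2) = 15.1
4) 0.9(3.3) - 1.0(1.5) = 3.0 - 1.5 = 1.5
Combination 4 gives the minimum: 1.5 kPa.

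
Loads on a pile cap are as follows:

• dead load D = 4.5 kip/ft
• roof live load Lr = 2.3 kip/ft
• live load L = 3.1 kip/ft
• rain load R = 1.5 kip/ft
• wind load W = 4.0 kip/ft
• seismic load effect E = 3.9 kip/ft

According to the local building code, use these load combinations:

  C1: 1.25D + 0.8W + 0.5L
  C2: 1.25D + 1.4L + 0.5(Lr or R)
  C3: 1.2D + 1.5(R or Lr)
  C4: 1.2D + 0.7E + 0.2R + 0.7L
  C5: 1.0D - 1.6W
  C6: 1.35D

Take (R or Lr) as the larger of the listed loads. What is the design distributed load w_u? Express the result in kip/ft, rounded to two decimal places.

11.12 kip/ft

(Lr or R) → Lr = 2.3 kip/ft; (R or Lr) → Lr = 2.3 kip/ft.
C1: 1.25(4.5) + 0.8(4.0) + 0.5(3.1) = 5.63 + 3.20 + 1.55 = 10.38
C2: 1.25(4.5) + 1.4(3.1) + 0.5(2.3) = 5.63 + 4.34 + 1.15 = 11.12
C3: 1.2(4.5) + 1.5(2.3) = 5.40 + 3.45 = 8.85
C4: 1.2(4.5) + 0.7(3.9) + 0.2(1.5) + 0.7(3.1) = 5.40 + 2.73 + 0.30 + 2.17 = 10.60
C5: 1.0(4.5) - 1.6(4.0) = 4.50 - 6.40 = -1.90
C6: 1.35(4.5) = 6.08
Combination 2 governs: w_u = 11.12 kip/ft.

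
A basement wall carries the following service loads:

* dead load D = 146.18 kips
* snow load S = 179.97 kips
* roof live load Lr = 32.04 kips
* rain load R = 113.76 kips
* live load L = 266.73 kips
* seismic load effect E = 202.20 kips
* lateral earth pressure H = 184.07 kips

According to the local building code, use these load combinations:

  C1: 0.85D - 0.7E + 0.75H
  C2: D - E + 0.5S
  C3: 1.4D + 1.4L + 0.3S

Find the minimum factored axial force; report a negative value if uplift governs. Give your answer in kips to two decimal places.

33.97 kips

C1: 0.85(146.18) - 0.7(202.20) + 0.75(184.07) = 120.77
C2: 1.0(146.18) - 1.0(202.20) + 0.5(179.97) = 146.18 - 202.20 + 89.99 = 33.97
C3: 1.4(146.18) + 1.4(266.73) + 0.3(179.97) = 632.07
Combination 2 gives the minimum: 33.97 kips.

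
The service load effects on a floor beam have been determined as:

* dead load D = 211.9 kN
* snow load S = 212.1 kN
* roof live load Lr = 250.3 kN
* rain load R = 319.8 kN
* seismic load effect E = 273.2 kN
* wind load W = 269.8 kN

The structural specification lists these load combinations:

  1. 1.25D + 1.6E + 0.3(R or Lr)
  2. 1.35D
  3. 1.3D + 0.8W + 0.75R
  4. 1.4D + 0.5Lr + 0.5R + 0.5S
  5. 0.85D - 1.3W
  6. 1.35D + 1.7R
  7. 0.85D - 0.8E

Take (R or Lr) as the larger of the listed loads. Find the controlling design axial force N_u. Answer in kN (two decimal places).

829.73 kN

(R or Lr) → R = 319.8 kN.
1. 1.25(211.9) + 1.6(273.2) + 0.3(319.8) = 797.94
2. 1.35(211.9) = 286.07
3. 1.3(211.9) + 0.8(269.8) + 0.75(319.8) = 731.16
4. 1.4(211.9) + 0.5(250.3) + 0.5(319.8) + 0.5(212.1) = 687.76
5. 0.85(211.9) - 1.3(269.8) = -170.63
6. 1.35(211.9) + 1.7(319.8) = 829.73
7. 0.85(211.9) - 0.8(273.2) = -38.45
Combination 6 governs: N_u = 829.73 kN.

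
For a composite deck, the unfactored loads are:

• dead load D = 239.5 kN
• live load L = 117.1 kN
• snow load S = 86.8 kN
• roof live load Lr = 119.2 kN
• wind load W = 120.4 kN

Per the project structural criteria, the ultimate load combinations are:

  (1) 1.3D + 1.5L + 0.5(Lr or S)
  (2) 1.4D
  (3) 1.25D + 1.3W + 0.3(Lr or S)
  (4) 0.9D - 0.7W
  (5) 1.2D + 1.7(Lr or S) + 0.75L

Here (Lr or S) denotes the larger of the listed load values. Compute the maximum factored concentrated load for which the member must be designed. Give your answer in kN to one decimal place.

(Lr or S) → Lr = 119.2 kN.
(1) 1.3(239.5) + 1.5(117.1) + 0.5(119.2) = 546.6
(2) 1.4(239.5) = 335.3
(3) 1.25(239.5) + 1.3(120.4) + 0.3(119.2) = 299.4 + 156.5 + 35.8 = 491.7
(4) 0.9(239.5) - 0.7(120.4) = 215.6 - 84.3 = 131.3
(5) 1.2(239.5) + 1.7(119.2) + 0.75(117.1) = 577.9
The controlling combination is 5, giving 577.9 kN.

577.9 kN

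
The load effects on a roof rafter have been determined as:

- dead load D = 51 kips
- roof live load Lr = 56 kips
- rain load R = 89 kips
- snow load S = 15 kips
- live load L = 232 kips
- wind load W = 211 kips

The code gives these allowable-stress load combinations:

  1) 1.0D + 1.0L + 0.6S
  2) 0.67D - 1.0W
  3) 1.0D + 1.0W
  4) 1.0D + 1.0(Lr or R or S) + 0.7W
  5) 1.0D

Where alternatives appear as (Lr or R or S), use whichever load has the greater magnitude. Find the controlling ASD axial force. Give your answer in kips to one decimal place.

(Lr or R or S) → R = 89 kips.
1) 1.0(51) + 1.0(232) + 0.6(15) = 51.0 + 232.0 + 9.0 = 292.0
2) 0.67(51) - 1.0(211) = 34.2 - 211.0 = -176.8
3) 1.0(51) + 1.0(211) = 51.0 + 211.0 = 262.0
4) 1.0(51) + 1.0(89) + 0.7(211) = 51.0 + 89.0 + 147.7 = 287.7
5) 1.0(51) = 51.0
Combination 1 governs: P = 292.0 kips.

292.0 kips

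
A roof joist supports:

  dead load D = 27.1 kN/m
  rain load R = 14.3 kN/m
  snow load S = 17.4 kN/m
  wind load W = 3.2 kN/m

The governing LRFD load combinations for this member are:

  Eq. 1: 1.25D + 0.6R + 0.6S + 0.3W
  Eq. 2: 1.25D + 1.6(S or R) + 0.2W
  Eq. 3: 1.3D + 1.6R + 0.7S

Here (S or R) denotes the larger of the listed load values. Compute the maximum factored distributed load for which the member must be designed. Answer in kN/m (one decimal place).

70.3 kN/m

(S or R) → S = 17.4 kN/m.
Eq. 1: 1.25(27.1) + 0.6(14.3) + 0.6(17.4) + 0.3(3.2) = 33.9 + 8.6 + 10.4 + 1.0 = 53.9
Eq. 2: 1.25(27.1) + 1.6(17.4) + 0.2(3.2) = 62.4
Eq. 3: 1.3(27.1) + 1.6(14.3) + 0.7(17.4) = 35.2 + 22.9 + 12.2 = 70.3
The controlling combination is 3, giving 70.3 kN/m.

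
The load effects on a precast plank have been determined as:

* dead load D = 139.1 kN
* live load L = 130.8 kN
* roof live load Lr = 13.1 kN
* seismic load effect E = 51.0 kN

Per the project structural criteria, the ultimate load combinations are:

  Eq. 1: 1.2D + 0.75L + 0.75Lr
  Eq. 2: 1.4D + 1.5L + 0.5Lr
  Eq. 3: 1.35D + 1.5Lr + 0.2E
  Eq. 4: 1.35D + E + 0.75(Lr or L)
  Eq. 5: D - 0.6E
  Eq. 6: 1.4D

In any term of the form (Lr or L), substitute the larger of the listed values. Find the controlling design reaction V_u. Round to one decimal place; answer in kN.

397.5 kN

(Lr or L) → L = 130.8 kN.
Eq. 1: 1.2(139.1) + 0.75(130.8) + 0.75(13.1) = 166.9 + 98.1 + 9.8 = 274.8
Eq. 2: 1.4(139.1) + 1.5(130.8) + 0.5(13.1) = 194.7 + 196.2 + 6.6 = 397.5
Eq. 3: 1.35(139.1) + 1.5(13.1) + 0.2(51.0) = 217.6
Eq. 4: 1.35(139.1) + 1.0(51.0) + 0.75(130.8) = 187.8 + 51.0 + 98.1 = 336.9
Eq. 5: 1.0(139.1) - 0.6(51.0) = 139.1 - 30.6 = 108.5
Eq. 6: 1.4(139.1) = 194.7
The controlling combination is 2, giving 397.5 kN.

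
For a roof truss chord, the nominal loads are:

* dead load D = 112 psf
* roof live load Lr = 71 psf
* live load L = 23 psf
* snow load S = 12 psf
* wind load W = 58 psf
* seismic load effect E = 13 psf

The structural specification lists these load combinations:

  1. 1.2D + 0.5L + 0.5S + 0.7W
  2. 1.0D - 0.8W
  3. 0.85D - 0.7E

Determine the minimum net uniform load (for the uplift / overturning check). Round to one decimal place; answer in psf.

1. 1.2(112) + 0.5(23) + 0.5(12) + 0.7(58) = 134.4 + 11.5 + 6.0 + 40.6 = 192.5
2. 1.0(112) - 0.8(58) = 112.0 - 46.4 = 65.6
3. 0.85(112) - 0.7(13) = 95.2 - 9.1 = 86.1
Combination 2 gives the minimum: 65.6 psf.

65.6 psf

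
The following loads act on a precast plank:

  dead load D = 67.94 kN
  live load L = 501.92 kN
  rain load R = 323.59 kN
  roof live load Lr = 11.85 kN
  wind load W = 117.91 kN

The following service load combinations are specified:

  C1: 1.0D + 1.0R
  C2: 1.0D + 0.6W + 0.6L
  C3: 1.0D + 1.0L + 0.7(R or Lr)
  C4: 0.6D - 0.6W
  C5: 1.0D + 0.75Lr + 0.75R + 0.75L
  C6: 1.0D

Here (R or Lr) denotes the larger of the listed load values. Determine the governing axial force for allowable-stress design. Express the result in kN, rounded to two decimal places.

796.37 kN

(R or Lr) → R = 323.59 kN.
C1: 1.0(67.94) + 1.0(323.59) = 67.94 + 323.59 = 391.53
C2: 1.0(67.94) + 0.6(117.91) + 0.6(501.92) = 67.94 + 70.75 + 301.15 = 439.84
C3: 1.0(67.94) + 1.0(501.92) + 0.7(323.59) = 67.94 + 501.92 + 226.51 = 796.37
C4: 0.6(67.94) - 0.6(117.91) = -29.98
C5: 1.0(67.94) + 0.75(11.85) + 0.75(323.59) + 0.75(501.92) = 67.94 + 8.89 + 242.69 + 376.44 = 695.96
C6: 1.0(67.94) = 67.94
Maximum is from combination 3.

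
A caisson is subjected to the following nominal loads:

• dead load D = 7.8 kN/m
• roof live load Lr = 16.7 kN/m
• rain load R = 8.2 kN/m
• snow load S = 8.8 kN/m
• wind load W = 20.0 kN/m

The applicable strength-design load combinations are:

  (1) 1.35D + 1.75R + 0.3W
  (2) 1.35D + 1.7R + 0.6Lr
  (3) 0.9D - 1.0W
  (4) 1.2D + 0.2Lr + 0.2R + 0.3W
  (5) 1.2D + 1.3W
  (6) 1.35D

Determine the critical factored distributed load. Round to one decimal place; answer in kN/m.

35.4 kN/m

(1) 1.35(7.8) + 1.75(8.2) + 0.3(20.0) = 30.9
(2) 1.35(7.8) + 1.7(8.2) + 0.6(16.7) = 34.5
(3) 0.9(7.8) - 1.0(20.0) = -13.0
(4) 1.2(7.8) + 0.2(16.7) + 0.2(8.2) + 0.3(20.0) = 20.3
(5) 1.2(7.8) + 1.3(20.0) = 35.4
(6) 1.35(7.8) = 10.5
The controlling combination is 5, giving 35.4 kN/m.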